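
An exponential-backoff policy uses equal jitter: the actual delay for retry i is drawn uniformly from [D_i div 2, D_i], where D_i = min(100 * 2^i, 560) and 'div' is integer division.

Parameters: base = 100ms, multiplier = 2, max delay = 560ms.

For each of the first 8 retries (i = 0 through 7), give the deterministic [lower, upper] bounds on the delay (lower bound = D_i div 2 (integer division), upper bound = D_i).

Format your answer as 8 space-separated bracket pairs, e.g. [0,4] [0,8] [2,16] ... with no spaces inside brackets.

Answer: [50,100] [100,200] [200,400] [280,560] [280,560] [280,560] [280,560] [280,560]

Derivation:
Computing bounds per retry:
  i=0: D_i=min(100*2^0,560)=100, bounds=[50,100]
  i=1: D_i=min(100*2^1,560)=200, bounds=[100,200]
  i=2: D_i=min(100*2^2,560)=400, bounds=[200,400]
  i=3: D_i=min(100*2^3,560)=560, bounds=[280,560]
  i=4: D_i=min(100*2^4,560)=560, bounds=[280,560]
  i=5: D_i=min(100*2^5,560)=560, bounds=[280,560]
  i=6: D_i=min(100*2^6,560)=560, bounds=[280,560]
  i=7: D_i=min(100*2^7,560)=560, bounds=[280,560]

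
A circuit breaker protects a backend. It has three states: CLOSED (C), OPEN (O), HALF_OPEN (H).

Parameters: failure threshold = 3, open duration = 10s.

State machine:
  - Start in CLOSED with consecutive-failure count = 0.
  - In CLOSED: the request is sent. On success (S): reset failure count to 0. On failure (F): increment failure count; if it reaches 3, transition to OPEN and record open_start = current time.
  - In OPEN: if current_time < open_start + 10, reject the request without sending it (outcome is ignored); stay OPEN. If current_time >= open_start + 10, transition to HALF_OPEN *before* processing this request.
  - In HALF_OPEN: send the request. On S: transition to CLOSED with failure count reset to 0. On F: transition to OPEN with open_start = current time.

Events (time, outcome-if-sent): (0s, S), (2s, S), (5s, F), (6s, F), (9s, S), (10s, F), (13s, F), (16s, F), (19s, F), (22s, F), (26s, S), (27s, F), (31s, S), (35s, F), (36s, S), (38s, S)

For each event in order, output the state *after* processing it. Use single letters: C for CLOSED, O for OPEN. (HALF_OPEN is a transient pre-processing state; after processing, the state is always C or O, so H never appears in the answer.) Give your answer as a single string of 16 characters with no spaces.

State after each event:
  event#1 t=0s outcome=S: state=CLOSED
  event#2 t=2s outcome=S: state=CLOSED
  event#3 t=5s outcome=F: state=CLOSED
  event#4 t=6s outcome=F: state=CLOSED
  event#5 t=9s outcome=S: state=CLOSED
  event#6 t=10s outcome=F: state=CLOSED
  event#7 t=13s outcome=F: state=CLOSED
  event#8 t=16s outcome=F: state=OPEN
  event#9 t=19s outcome=F: state=OPEN
  event#10 t=22s outcome=F: state=OPEN
  event#11 t=26s outcome=S: state=CLOSED
  event#12 t=27s outcome=F: state=CLOSED
  event#13 t=31s outcome=S: state=CLOSED
  event#14 t=35s outcome=F: state=CLOSED
  event#15 t=36s outcome=S: state=CLOSED
  event#16 t=38s outcome=S: state=CLOSED

Answer: CCCCCCCOOOCCCCCC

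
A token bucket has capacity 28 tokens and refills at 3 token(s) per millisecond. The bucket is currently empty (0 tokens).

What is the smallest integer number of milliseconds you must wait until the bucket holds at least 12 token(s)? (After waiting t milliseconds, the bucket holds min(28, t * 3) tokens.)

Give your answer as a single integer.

Answer: 4

Derivation:
Need t * 3 >= 12, so t >= 12/3.
Smallest integer t = ceil(12/3) = 4.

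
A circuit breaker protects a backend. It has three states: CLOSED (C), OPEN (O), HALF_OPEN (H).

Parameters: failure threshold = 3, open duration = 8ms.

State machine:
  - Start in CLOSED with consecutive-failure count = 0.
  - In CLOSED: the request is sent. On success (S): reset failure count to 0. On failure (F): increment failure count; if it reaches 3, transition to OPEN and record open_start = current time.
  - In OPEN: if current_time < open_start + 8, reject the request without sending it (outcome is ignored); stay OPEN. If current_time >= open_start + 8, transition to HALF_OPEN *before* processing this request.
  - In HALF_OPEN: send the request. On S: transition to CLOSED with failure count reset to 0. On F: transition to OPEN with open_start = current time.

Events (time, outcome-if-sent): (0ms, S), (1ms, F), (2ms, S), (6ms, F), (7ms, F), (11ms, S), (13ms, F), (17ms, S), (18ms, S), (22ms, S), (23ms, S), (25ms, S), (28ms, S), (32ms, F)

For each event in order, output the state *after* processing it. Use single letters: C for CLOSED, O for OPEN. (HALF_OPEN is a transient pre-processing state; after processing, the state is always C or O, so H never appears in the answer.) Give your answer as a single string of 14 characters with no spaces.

Answer: CCCCCCCCCCCCCC

Derivation:
State after each event:
  event#1 t=0ms outcome=S: state=CLOSED
  event#2 t=1ms outcome=F: state=CLOSED
  event#3 t=2ms outcome=S: state=CLOSED
  event#4 t=6ms outcome=F: state=CLOSED
  event#5 t=7ms outcome=F: state=CLOSED
  event#6 t=11ms outcome=S: state=CLOSED
  event#7 t=13ms outcome=F: state=CLOSED
  event#8 t=17ms outcome=S: state=CLOSED
  event#9 t=18ms outcome=S: state=CLOSED
  event#10 t=22ms outcome=S: state=CLOSED
  event#11 t=23ms outcome=S: state=CLOSED
  event#12 t=25ms outcome=S: state=CLOSED
  event#13 t=28ms outcome=S: state=CLOSED
  event#14 t=32ms outcome=F: state=CLOSED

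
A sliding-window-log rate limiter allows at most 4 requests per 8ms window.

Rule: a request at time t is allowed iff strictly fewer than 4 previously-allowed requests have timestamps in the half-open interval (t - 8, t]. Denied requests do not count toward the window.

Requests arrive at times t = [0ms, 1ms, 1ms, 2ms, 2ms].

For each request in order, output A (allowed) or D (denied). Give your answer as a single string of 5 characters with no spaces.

Answer: AAAAD

Derivation:
Tracking allowed requests in the window:
  req#1 t=0ms: ALLOW
  req#2 t=1ms: ALLOW
  req#3 t=1ms: ALLOW
  req#4 t=2ms: ALLOW
  req#5 t=2ms: DENY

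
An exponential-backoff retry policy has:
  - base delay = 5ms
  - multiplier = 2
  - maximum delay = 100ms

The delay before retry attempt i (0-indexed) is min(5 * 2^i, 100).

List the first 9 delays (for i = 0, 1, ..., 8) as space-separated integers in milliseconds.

Computing each delay:
  i=0: min(5*2^0, 100) = 5
  i=1: min(5*2^1, 100) = 10
  i=2: min(5*2^2, 100) = 20
  i=3: min(5*2^3, 100) = 40
  i=4: min(5*2^4, 100) = 80
  i=5: min(5*2^5, 100) = 100
  i=6: min(5*2^6, 100) = 100
  i=7: min(5*2^7, 100) = 100
  i=8: min(5*2^8, 100) = 100

Answer: 5 10 20 40 80 100 100 100 100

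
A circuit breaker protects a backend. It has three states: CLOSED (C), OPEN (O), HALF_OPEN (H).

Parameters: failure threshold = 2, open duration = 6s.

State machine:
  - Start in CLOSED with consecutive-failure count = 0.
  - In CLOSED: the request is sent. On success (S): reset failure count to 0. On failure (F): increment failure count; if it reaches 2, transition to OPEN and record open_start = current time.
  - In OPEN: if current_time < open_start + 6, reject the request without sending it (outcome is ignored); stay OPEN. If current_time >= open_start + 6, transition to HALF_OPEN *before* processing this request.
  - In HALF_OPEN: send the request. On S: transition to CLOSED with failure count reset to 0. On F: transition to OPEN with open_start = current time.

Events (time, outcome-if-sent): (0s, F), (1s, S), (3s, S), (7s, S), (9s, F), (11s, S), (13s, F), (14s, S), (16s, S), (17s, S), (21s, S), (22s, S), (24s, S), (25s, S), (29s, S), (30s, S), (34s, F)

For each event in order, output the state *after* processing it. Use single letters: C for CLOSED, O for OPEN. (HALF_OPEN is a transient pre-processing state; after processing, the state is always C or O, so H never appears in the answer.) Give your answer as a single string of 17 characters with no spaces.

State after each event:
  event#1 t=0s outcome=F: state=CLOSED
  event#2 t=1s outcome=S: state=CLOSED
  event#3 t=3s outcome=S: state=CLOSED
  event#4 t=7s outcome=S: state=CLOSED
  event#5 t=9s outcome=F: state=CLOSED
  event#6 t=11s outcome=S: state=CLOSED
  event#7 t=13s outcome=F: state=CLOSED
  event#8 t=14s outcome=S: state=CLOSED
  event#9 t=16s outcome=S: state=CLOSED
  event#10 t=17s outcome=S: state=CLOSED
  event#11 t=21s outcome=S: state=CLOSED
  event#12 t=22s outcome=S: state=CLOSED
  event#13 t=24s outcome=S: state=CLOSED
  event#14 t=25s outcome=S: state=CLOSED
  event#15 t=29s outcome=S: state=CLOSED
  event#16 t=30s outcome=S: state=CLOSED
  event#17 t=34s outcome=F: state=CLOSED

Answer: CCCCCCCCCCCCCCCCC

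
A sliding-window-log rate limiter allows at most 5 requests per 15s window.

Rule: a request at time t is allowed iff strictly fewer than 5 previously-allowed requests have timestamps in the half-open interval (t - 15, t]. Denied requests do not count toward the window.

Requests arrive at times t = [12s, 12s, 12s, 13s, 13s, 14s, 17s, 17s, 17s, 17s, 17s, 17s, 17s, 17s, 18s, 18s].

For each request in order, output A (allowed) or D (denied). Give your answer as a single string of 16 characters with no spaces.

Answer: AAAAADDDDDDDDDDD

Derivation:
Tracking allowed requests in the window:
  req#1 t=12s: ALLOW
  req#2 t=12s: ALLOW
  req#3 t=12s: ALLOW
  req#4 t=13s: ALLOW
  req#5 t=13s: ALLOW
  req#6 t=14s: DENY
  req#7 t=17s: DENY
  req#8 t=17s: DENY
  req#9 t=17s: DENY
  req#10 t=17s: DENY
  req#11 t=17s: DENY
  req#12 t=17s: DENY
  req#13 t=17s: DENY
  req#14 t=17s: DENY
  req#15 t=18s: DENY
  req#16 t=18s: DENY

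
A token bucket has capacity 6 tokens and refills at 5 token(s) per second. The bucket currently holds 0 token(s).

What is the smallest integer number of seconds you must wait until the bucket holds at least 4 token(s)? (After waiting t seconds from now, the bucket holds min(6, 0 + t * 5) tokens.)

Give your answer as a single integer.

Answer: 1

Derivation:
Need 0 + t * 5 >= 4, so t >= 4/5.
Smallest integer t = ceil(4/5) = 1.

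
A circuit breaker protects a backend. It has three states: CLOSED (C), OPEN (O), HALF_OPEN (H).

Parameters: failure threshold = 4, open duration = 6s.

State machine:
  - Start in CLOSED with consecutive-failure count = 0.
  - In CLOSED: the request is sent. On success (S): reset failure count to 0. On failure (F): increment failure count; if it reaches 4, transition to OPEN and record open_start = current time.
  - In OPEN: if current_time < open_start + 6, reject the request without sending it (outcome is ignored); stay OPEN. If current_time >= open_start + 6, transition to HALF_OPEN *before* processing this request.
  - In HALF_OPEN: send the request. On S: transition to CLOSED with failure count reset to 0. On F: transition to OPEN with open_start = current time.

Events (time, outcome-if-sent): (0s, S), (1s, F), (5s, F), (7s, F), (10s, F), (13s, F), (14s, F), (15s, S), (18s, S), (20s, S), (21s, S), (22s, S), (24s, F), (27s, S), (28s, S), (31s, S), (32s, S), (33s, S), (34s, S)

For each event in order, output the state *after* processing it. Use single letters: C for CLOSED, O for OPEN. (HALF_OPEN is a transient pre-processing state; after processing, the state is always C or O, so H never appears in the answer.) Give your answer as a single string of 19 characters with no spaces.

State after each event:
  event#1 t=0s outcome=S: state=CLOSED
  event#2 t=1s outcome=F: state=CLOSED
  event#3 t=5s outcome=F: state=CLOSED
  event#4 t=7s outcome=F: state=CLOSED
  event#5 t=10s outcome=F: state=OPEN
  event#6 t=13s outcome=F: state=OPEN
  event#7 t=14s outcome=F: state=OPEN
  event#8 t=15s outcome=S: state=OPEN
  event#9 t=18s outcome=S: state=CLOSED
  event#10 t=20s outcome=S: state=CLOSED
  event#11 t=21s outcome=S: state=CLOSED
  event#12 t=22s outcome=S: state=CLOSED
  event#13 t=24s outcome=F: state=CLOSED
  event#14 t=27s outcome=S: state=CLOSED
  event#15 t=28s outcome=S: state=CLOSED
  event#16 t=31s outcome=S: state=CLOSED
  event#17 t=32s outcome=S: state=CLOSED
  event#18 t=33s outcome=S: state=CLOSED
  event#19 t=34s outcome=S: state=CLOSED

Answer: CCCCOOOOCCCCCCCCCCC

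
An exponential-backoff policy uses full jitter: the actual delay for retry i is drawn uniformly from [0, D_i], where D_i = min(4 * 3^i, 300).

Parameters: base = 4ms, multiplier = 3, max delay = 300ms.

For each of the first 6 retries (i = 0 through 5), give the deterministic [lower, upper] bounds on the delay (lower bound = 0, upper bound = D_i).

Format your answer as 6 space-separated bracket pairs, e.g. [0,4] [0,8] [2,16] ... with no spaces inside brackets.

Computing bounds per retry:
  i=0: D_i=min(4*3^0,300)=4, bounds=[0,4]
  i=1: D_i=min(4*3^1,300)=12, bounds=[0,12]
  i=2: D_i=min(4*3^2,300)=36, bounds=[0,36]
  i=3: D_i=min(4*3^3,300)=108, bounds=[0,108]
  i=4: D_i=min(4*3^4,300)=300, bounds=[0,300]
  i=5: D_i=min(4*3^5,300)=300, bounds=[0,300]

Answer: [0,4] [0,12] [0,36] [0,108] [0,300] [0,300]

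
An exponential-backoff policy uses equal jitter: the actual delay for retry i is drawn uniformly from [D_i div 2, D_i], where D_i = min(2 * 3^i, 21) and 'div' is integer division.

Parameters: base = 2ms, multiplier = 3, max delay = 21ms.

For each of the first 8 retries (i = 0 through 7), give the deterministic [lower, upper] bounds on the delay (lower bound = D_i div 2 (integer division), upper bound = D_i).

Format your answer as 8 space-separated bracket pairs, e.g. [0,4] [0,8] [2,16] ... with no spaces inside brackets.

Answer: [1,2] [3,6] [9,18] [10,21] [10,21] [10,21] [10,21] [10,21]

Derivation:
Computing bounds per retry:
  i=0: D_i=min(2*3^0,21)=2, bounds=[1,2]
  i=1: D_i=min(2*3^1,21)=6, bounds=[3,6]
  i=2: D_i=min(2*3^2,21)=18, bounds=[9,18]
  i=3: D_i=min(2*3^3,21)=21, bounds=[10,21]
  i=4: D_i=min(2*3^4,21)=21, bounds=[10,21]
  i=5: D_i=min(2*3^5,21)=21, bounds=[10,21]
  i=6: D_i=min(2*3^6,21)=21, bounds=[10,21]
  i=7: D_i=min(2*3^7,21)=21, bounds=[10,21]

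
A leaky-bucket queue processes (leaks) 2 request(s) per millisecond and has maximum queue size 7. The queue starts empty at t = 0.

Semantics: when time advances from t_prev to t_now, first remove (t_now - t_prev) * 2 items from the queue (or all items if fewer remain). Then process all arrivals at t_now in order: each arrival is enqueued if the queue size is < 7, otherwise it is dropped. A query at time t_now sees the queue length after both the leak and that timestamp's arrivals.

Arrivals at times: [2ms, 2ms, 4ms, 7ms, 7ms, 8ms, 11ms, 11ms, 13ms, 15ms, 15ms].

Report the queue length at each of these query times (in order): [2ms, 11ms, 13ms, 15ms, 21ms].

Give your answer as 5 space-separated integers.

Answer: 2 2 1 2 0

Derivation:
Queue lengths at query times:
  query t=2ms: backlog = 2
  query t=11ms: backlog = 2
  query t=13ms: backlog = 1
  query t=15ms: backlog = 2
  query t=21ms: backlog = 0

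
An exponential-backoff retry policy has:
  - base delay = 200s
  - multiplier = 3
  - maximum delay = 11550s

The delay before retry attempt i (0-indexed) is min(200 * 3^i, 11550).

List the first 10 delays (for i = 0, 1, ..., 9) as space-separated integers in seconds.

Answer: 200 600 1800 5400 11550 11550 11550 11550 11550 11550

Derivation:
Computing each delay:
  i=0: min(200*3^0, 11550) = 200
  i=1: min(200*3^1, 11550) = 600
  i=2: min(200*3^2, 11550) = 1800
  i=3: min(200*3^3, 11550) = 5400
  i=4: min(200*3^4, 11550) = 11550
  i=5: min(200*3^5, 11550) = 11550
  i=6: min(200*3^6, 11550) = 11550
  i=7: min(200*3^7, 11550) = 11550
  i=8: min(200*3^8, 11550) = 11550
  i=9: min(200*3^9, 11550) = 11550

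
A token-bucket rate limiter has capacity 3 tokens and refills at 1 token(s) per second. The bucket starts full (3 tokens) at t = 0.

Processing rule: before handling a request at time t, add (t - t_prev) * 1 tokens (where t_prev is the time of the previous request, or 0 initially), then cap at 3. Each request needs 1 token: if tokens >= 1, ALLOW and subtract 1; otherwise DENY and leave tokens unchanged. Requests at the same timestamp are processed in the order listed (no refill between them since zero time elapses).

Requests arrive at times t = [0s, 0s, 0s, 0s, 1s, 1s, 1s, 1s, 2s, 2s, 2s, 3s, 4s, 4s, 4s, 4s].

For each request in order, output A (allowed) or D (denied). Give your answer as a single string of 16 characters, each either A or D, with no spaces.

Answer: AAADADDDADDAADDD

Derivation:
Simulating step by step:
  req#1 t=0s: ALLOW
  req#2 t=0s: ALLOW
  req#3 t=0s: ALLOW
  req#4 t=0s: DENY
  req#5 t=1s: ALLOW
  req#6 t=1s: DENY
  req#7 t=1s: DENY
  req#8 t=1s: DENY
  req#9 t=2s: ALLOW
  req#10 t=2s: DENY
  req#11 t=2s: DENY
  req#12 t=3s: ALLOW
  req#13 t=4s: ALLOW
  req#14 t=4s: DENY
  req#15 t=4s: DENY
  req#16 t=4s: DENY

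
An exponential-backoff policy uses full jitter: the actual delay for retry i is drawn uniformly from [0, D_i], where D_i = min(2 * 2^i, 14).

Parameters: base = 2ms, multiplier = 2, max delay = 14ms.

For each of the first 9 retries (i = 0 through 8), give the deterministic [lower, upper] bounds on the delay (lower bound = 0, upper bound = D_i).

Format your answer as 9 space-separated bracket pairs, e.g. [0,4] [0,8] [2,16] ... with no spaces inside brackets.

Computing bounds per retry:
  i=0: D_i=min(2*2^0,14)=2, bounds=[0,2]
  i=1: D_i=min(2*2^1,14)=4, bounds=[0,4]
  i=2: D_i=min(2*2^2,14)=8, bounds=[0,8]
  i=3: D_i=min(2*2^3,14)=14, bounds=[0,14]
  i=4: D_i=min(2*2^4,14)=14, bounds=[0,14]
  i=5: D_i=min(2*2^5,14)=14, bounds=[0,14]
  i=6: D_i=min(2*2^6,14)=14, bounds=[0,14]
  i=7: D_i=min(2*2^7,14)=14, bounds=[0,14]
  i=8: D_i=min(2*2^8,14)=14, bounds=[0,14]

Answer: [0,2] [0,4] [0,8] [0,14] [0,14] [0,14] [0,14] [0,14] [0,14]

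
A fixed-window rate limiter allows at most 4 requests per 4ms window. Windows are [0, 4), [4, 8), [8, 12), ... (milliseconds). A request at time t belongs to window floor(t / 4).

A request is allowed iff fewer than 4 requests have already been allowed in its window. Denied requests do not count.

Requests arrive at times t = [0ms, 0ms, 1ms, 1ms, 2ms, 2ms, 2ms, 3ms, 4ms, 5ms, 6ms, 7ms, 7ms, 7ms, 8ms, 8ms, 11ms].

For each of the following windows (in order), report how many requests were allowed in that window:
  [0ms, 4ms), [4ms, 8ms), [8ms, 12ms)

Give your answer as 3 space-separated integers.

Answer: 4 4 3

Derivation:
Processing requests:
  req#1 t=0ms (window 0): ALLOW
  req#2 t=0ms (window 0): ALLOW
  req#3 t=1ms (window 0): ALLOW
  req#4 t=1ms (window 0): ALLOW
  req#5 t=2ms (window 0): DENY
  req#6 t=2ms (window 0): DENY
  req#7 t=2ms (window 0): DENY
  req#8 t=3ms (window 0): DENY
  req#9 t=4ms (window 1): ALLOW
  req#10 t=5ms (window 1): ALLOW
  req#11 t=6ms (window 1): ALLOW
  req#12 t=7ms (window 1): ALLOW
  req#13 t=7ms (window 1): DENY
  req#14 t=7ms (window 1): DENY
  req#15 t=8ms (window 2): ALLOW
  req#16 t=8ms (window 2): ALLOW
  req#17 t=11ms (window 2): ALLOW

Allowed counts by window: 4 4 3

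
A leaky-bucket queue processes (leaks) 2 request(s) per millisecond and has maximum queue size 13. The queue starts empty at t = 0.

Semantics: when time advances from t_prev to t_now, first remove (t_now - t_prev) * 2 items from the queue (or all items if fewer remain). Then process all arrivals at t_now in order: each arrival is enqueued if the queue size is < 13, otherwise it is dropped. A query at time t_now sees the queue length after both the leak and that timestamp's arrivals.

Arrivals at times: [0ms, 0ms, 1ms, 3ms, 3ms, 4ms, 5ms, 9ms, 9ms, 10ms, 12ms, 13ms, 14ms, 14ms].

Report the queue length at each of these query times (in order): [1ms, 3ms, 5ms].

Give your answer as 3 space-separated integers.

Answer: 1 2 1

Derivation:
Queue lengths at query times:
  query t=1ms: backlog = 1
  query t=3ms: backlog = 2
  query t=5ms: backlog = 1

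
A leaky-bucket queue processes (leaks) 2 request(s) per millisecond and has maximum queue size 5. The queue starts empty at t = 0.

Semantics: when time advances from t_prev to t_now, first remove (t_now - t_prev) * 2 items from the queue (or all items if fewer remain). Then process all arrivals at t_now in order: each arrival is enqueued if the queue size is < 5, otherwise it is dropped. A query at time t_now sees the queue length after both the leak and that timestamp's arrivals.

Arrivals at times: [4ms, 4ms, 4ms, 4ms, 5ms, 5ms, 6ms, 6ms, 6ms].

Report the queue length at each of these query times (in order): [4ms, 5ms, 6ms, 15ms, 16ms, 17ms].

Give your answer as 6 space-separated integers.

Answer: 4 4 5 0 0 0

Derivation:
Queue lengths at query times:
  query t=4ms: backlog = 4
  query t=5ms: backlog = 4
  query t=6ms: backlog = 5
  query t=15ms: backlog = 0
  query t=16ms: backlog = 0
  query t=17ms: backlog = 0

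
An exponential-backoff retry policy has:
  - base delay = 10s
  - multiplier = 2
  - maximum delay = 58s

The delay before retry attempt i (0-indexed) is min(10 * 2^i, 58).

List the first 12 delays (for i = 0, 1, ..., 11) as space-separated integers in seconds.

Answer: 10 20 40 58 58 58 58 58 58 58 58 58

Derivation:
Computing each delay:
  i=0: min(10*2^0, 58) = 10
  i=1: min(10*2^1, 58) = 20
  i=2: min(10*2^2, 58) = 40
  i=3: min(10*2^3, 58) = 58
  i=4: min(10*2^4, 58) = 58
  i=5: min(10*2^5, 58) = 58
  i=6: min(10*2^6, 58) = 58
  i=7: min(10*2^7, 58) = 58
  i=8: min(10*2^8, 58) = 58
  i=9: min(10*2^9, 58) = 58
  i=10: min(10*2^10, 58) = 58
  i=11: min(10*2^11, 58) = 58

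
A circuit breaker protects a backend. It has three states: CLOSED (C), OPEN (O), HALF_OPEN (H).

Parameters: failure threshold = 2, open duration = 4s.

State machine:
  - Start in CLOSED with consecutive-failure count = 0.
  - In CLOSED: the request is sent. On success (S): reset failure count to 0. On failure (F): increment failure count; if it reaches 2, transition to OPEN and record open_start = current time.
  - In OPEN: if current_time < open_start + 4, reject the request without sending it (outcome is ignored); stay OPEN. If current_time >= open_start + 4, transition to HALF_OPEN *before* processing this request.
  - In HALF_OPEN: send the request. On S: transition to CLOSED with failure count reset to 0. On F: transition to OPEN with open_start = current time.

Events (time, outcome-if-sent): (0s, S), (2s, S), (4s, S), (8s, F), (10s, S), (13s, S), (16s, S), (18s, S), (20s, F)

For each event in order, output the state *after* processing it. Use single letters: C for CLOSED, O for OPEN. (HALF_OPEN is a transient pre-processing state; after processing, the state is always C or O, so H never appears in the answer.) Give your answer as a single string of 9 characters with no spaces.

Answer: CCCCCCCCC

Derivation:
State after each event:
  event#1 t=0s outcome=S: state=CLOSED
  event#2 t=2s outcome=S: state=CLOSED
  event#3 t=4s outcome=S: state=CLOSED
  event#4 t=8s outcome=F: state=CLOSED
  event#5 t=10s outcome=S: state=CLOSED
  event#6 t=13s outcome=S: state=CLOSED
  event#7 t=16s outcome=S: state=CLOSED
  event#8 t=18s outcome=S: state=CLOSED
  event#9 t=20s outcome=F: state=CLOSED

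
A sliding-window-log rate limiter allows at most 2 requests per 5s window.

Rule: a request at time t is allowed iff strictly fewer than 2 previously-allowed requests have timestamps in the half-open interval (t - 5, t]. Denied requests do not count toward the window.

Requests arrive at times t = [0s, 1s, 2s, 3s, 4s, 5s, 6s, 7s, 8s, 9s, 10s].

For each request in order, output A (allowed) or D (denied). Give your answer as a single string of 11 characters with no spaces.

Tracking allowed requests in the window:
  req#1 t=0s: ALLOW
  req#2 t=1s: ALLOW
  req#3 t=2s: DENY
  req#4 t=3s: DENY
  req#5 t=4s: DENY
  req#6 t=5s: ALLOW
  req#7 t=6s: ALLOW
  req#8 t=7s: DENY
  req#9 t=8s: DENY
  req#10 t=9s: DENY
  req#11 t=10s: ALLOW

Answer: AADDDAADDDA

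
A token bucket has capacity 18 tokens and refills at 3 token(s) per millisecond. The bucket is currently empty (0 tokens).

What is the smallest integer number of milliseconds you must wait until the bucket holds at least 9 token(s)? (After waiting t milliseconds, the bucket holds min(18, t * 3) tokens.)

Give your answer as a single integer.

Answer: 3

Derivation:
Need t * 3 >= 9, so t >= 9/3.
Smallest integer t = ceil(9/3) = 3.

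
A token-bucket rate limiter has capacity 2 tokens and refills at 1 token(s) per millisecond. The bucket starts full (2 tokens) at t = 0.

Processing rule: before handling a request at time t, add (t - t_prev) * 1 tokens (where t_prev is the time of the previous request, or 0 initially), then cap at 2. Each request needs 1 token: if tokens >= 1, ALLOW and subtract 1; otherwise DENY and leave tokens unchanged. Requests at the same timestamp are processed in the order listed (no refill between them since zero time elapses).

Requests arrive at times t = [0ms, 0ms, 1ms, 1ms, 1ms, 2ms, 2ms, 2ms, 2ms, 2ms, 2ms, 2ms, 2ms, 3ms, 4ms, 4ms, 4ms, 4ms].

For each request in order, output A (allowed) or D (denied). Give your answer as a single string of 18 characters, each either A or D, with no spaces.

Simulating step by step:
  req#1 t=0ms: ALLOW
  req#2 t=0ms: ALLOW
  req#3 t=1ms: ALLOW
  req#4 t=1ms: DENY
  req#5 t=1ms: DENY
  req#6 t=2ms: ALLOW
  req#7 t=2ms: DENY
  req#8 t=2ms: DENY
  req#9 t=2ms: DENY
  req#10 t=2ms: DENY
  req#11 t=2ms: DENY
  req#12 t=2ms: DENY
  req#13 t=2ms: DENY
  req#14 t=3ms: ALLOW
  req#15 t=4ms: ALLOW
  req#16 t=4ms: DENY
  req#17 t=4ms: DENY
  req#18 t=4ms: DENY

Answer: AAADDADDDDDDDAADDD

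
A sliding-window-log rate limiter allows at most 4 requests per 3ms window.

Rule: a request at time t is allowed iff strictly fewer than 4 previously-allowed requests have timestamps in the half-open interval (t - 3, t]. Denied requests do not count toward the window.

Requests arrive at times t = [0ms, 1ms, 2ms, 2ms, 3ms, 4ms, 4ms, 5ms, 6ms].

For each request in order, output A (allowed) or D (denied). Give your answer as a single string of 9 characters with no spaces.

Answer: AAAAAADAA

Derivation:
Tracking allowed requests in the window:
  req#1 t=0ms: ALLOW
  req#2 t=1ms: ALLOW
  req#3 t=2ms: ALLOW
  req#4 t=2ms: ALLOW
  req#5 t=3ms: ALLOW
  req#6 t=4ms: ALLOW
  req#7 t=4ms: DENY
  req#8 t=5ms: ALLOW
  req#9 t=6ms: ALLOW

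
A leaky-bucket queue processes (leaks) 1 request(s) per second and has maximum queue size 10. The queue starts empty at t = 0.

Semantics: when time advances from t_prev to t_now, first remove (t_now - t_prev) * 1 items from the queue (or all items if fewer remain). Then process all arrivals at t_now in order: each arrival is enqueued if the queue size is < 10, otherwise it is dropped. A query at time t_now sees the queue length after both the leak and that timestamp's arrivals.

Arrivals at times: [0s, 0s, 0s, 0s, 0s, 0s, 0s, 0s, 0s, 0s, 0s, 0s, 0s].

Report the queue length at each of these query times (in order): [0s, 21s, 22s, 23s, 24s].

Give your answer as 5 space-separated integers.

Queue lengths at query times:
  query t=0s: backlog = 10
  query t=21s: backlog = 0
  query t=22s: backlog = 0
  query t=23s: backlog = 0
  query t=24s: backlog = 0

Answer: 10 0 0 0 0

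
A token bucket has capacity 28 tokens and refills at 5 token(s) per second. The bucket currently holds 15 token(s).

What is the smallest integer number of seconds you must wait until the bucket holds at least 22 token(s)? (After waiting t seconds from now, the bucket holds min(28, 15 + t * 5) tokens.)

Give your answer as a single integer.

Need 15 + t * 5 >= 22, so t >= 7/5.
Smallest integer t = ceil(7/5) = 2.

Answer: 2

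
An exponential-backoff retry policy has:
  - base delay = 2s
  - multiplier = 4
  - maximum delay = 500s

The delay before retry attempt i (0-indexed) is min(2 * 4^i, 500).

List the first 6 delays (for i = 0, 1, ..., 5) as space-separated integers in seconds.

Computing each delay:
  i=0: min(2*4^0, 500) = 2
  i=1: min(2*4^1, 500) = 8
  i=2: min(2*4^2, 500) = 32
  i=3: min(2*4^3, 500) = 128
  i=4: min(2*4^4, 500) = 500
  i=5: min(2*4^5, 500) = 500

Answer: 2 8 32 128 500 500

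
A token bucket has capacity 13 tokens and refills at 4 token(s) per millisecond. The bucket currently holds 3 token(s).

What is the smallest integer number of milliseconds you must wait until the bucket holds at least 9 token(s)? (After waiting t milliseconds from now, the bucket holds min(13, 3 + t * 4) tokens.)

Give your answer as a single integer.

Answer: 2

Derivation:
Need 3 + t * 4 >= 9, so t >= 6/4.
Smallest integer t = ceil(6/4) = 2.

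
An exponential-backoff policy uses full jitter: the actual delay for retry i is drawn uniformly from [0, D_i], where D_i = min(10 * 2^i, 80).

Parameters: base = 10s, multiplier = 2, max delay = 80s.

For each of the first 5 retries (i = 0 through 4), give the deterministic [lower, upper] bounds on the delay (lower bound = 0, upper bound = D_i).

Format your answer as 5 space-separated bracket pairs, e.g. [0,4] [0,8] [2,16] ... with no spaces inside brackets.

Answer: [0,10] [0,20] [0,40] [0,80] [0,80]

Derivation:
Computing bounds per retry:
  i=0: D_i=min(10*2^0,80)=10, bounds=[0,10]
  i=1: D_i=min(10*2^1,80)=20, bounds=[0,20]
  i=2: D_i=min(10*2^2,80)=40, bounds=[0,40]
  i=3: D_i=min(10*2^3,80)=80, bounds=[0,80]
  i=4: D_i=min(10*2^4,80)=80, bounds=[0,80]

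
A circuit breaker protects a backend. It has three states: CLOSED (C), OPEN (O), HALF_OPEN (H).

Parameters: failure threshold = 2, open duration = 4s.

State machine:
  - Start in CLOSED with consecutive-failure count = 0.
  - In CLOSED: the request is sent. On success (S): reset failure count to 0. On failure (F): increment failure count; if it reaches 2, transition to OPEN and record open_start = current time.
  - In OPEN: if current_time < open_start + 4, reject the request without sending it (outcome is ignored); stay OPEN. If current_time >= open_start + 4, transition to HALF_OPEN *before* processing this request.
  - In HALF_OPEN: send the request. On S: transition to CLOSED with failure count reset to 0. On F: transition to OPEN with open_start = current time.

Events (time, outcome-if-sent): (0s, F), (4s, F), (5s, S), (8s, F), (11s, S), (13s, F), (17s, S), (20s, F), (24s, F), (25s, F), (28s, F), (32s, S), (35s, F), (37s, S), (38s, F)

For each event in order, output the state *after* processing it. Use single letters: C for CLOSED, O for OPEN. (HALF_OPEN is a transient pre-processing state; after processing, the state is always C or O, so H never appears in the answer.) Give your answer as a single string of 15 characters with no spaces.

Answer: COOOOOCCOOOCCCC

Derivation:
State after each event:
  event#1 t=0s outcome=F: state=CLOSED
  event#2 t=4s outcome=F: state=OPEN
  event#3 t=5s outcome=S: state=OPEN
  event#4 t=8s outcome=F: state=OPEN
  event#5 t=11s outcome=S: state=OPEN
  event#6 t=13s outcome=F: state=OPEN
  event#7 t=17s outcome=S: state=CLOSED
  event#8 t=20s outcome=F: state=CLOSED
  event#9 t=24s outcome=F: state=OPEN
  event#10 t=25s outcome=F: state=OPEN
  event#11 t=28s outcome=F: state=OPEN
  event#12 t=32s outcome=S: state=CLOSED
  event#13 t=35s outcome=F: state=CLOSED
  event#14 t=37s outcome=S: state=CLOSED
  event#15 t=38s outcome=F: state=CLOSED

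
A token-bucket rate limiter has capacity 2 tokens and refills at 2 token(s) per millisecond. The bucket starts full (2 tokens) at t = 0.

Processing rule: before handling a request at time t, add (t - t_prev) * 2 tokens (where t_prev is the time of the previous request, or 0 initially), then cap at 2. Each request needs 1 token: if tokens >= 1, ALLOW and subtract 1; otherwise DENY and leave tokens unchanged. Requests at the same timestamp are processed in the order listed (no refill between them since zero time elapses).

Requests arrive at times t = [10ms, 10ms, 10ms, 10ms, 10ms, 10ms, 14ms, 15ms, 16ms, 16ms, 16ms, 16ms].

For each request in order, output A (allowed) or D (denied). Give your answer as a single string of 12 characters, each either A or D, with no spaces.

Answer: AADDDDAAAADD

Derivation:
Simulating step by step:
  req#1 t=10ms: ALLOW
  req#2 t=10ms: ALLOW
  req#3 t=10ms: DENY
  req#4 t=10ms: DENY
  req#5 t=10ms: DENY
  req#6 t=10ms: DENY
  req#7 t=14ms: ALLOW
  req#8 t=15ms: ALLOW
  req#9 t=16ms: ALLOW
  req#10 t=16ms: ALLOW
  req#11 t=16ms: DENY
  req#12 t=16ms: DENY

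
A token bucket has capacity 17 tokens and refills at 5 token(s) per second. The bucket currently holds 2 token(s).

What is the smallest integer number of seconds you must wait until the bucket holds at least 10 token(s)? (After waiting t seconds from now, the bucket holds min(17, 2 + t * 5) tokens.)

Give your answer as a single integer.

Need 2 + t * 5 >= 10, so t >= 8/5.
Smallest integer t = ceil(8/5) = 2.

Answer: 2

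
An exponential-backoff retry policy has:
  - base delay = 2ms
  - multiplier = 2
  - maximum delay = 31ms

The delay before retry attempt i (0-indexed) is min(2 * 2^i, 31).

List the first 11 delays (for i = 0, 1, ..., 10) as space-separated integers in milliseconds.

Computing each delay:
  i=0: min(2*2^0, 31) = 2
  i=1: min(2*2^1, 31) = 4
  i=2: min(2*2^2, 31) = 8
  i=3: min(2*2^3, 31) = 16
  i=4: min(2*2^4, 31) = 31
  i=5: min(2*2^5, 31) = 31
  i=6: min(2*2^6, 31) = 31
  i=7: min(2*2^7, 31) = 31
  i=8: min(2*2^8, 31) = 31
  i=9: min(2*2^9, 31) = 31
  i=10: min(2*2^10, 31) = 31

Answer: 2 4 8 16 31 31 31 31 31 31 31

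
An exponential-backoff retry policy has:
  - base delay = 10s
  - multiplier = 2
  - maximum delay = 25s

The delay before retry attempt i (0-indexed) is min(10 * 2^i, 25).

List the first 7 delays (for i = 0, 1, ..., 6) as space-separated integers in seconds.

Computing each delay:
  i=0: min(10*2^0, 25) = 10
  i=1: min(10*2^1, 25) = 20
  i=2: min(10*2^2, 25) = 25
  i=3: min(10*2^3, 25) = 25
  i=4: min(10*2^4, 25) = 25
  i=5: min(10*2^5, 25) = 25
  i=6: min(10*2^6, 25) = 25

Answer: 10 20 25 25 25 25 25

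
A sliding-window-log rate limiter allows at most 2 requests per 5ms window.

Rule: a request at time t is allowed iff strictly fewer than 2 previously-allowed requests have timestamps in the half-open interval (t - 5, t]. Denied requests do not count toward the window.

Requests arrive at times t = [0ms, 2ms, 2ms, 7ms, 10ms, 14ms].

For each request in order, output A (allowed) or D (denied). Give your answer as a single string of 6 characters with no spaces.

Answer: AADAAA

Derivation:
Tracking allowed requests in the window:
  req#1 t=0ms: ALLOW
  req#2 t=2ms: ALLOW
  req#3 t=2ms: DENY
  req#4 t=7ms: ALLOW
  req#5 t=10ms: ALLOW
  req#6 t=14ms: ALLOW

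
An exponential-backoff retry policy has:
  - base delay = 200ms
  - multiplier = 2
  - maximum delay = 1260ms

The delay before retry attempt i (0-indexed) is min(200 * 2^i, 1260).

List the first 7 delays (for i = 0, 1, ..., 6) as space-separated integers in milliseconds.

Answer: 200 400 800 1260 1260 1260 1260

Derivation:
Computing each delay:
  i=0: min(200*2^0, 1260) = 200
  i=1: min(200*2^1, 1260) = 400
  i=2: min(200*2^2, 1260) = 800
  i=3: min(200*2^3, 1260) = 1260
  i=4: min(200*2^4, 1260) = 1260
  i=5: min(200*2^5, 1260) = 1260
  i=6: min(200*2^6, 1260) = 1260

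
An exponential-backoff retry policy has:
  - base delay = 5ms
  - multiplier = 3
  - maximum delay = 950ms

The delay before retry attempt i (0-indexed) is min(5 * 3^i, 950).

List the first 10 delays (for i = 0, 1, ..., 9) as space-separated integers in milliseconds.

Answer: 5 15 45 135 405 950 950 950 950 950

Derivation:
Computing each delay:
  i=0: min(5*3^0, 950) = 5
  i=1: min(5*3^1, 950) = 15
  i=2: min(5*3^2, 950) = 45
  i=3: min(5*3^3, 950) = 135
  i=4: min(5*3^4, 950) = 405
  i=5: min(5*3^5, 950) = 950
  i=6: min(5*3^6, 950) = 950
  i=7: min(5*3^7, 950) = 950
  i=8: min(5*3^8, 950) = 950
  i=9: min(5*3^9, 950) = 950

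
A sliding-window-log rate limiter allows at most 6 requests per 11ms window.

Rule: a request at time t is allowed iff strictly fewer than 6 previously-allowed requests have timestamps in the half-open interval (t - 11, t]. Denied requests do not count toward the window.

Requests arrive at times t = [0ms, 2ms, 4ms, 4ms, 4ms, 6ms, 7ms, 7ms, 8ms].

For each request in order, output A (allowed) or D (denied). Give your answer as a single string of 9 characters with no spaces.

Tracking allowed requests in the window:
  req#1 t=0ms: ALLOW
  req#2 t=2ms: ALLOW
  req#3 t=4ms: ALLOW
  req#4 t=4ms: ALLOW
  req#5 t=4ms: ALLOW
  req#6 t=6ms: ALLOW
  req#7 t=7ms: DENY
  req#8 t=7ms: DENY
  req#9 t=8ms: DENY

Answer: AAAAAADDD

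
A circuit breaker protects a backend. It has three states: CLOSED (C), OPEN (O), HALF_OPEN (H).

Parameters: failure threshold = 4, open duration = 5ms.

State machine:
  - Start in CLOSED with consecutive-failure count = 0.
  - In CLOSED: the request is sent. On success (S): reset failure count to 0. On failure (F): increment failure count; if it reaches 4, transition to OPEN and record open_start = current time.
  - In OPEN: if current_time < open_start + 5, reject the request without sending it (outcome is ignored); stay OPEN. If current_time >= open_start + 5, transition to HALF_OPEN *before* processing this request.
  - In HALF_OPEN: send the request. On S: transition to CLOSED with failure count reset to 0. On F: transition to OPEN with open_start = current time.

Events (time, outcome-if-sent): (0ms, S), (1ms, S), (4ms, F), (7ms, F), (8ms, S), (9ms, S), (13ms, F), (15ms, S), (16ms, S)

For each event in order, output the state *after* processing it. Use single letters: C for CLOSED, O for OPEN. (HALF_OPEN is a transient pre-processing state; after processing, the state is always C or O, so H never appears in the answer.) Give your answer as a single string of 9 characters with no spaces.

State after each event:
  event#1 t=0ms outcome=S: state=CLOSED
  event#2 t=1ms outcome=S: state=CLOSED
  event#3 t=4ms outcome=F: state=CLOSED
  event#4 t=7ms outcome=F: state=CLOSED
  event#5 t=8ms outcome=S: state=CLOSED
  event#6 t=9ms outcome=S: state=CLOSED
  event#7 t=13ms outcome=F: state=CLOSED
  event#8 t=15ms outcome=S: state=CLOSED
  event#9 t=16ms outcome=S: state=CLOSED

Answer: CCCCCCCCC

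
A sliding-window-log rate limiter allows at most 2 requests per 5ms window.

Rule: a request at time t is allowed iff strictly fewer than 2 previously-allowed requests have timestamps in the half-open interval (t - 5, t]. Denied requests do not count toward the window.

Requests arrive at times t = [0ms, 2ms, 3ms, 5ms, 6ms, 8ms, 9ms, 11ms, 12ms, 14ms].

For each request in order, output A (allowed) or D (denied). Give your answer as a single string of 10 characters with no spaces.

Answer: AADADADADA

Derivation:
Tracking allowed requests in the window:
  req#1 t=0ms: ALLOW
  req#2 t=2ms: ALLOW
  req#3 t=3ms: DENY
  req#4 t=5ms: ALLOW
  req#5 t=6ms: DENY
  req#6 t=8ms: ALLOW
  req#7 t=9ms: DENY
  req#8 t=11ms: ALLOW
  req#9 t=12ms: DENY
  req#10 t=14ms: ALLOW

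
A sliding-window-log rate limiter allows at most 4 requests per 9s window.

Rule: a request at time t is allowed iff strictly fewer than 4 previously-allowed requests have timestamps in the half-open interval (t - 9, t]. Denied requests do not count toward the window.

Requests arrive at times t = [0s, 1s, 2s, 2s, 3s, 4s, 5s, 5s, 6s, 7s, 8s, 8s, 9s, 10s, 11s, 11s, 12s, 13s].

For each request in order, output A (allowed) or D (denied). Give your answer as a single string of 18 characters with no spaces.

Tracking allowed requests in the window:
  req#1 t=0s: ALLOW
  req#2 t=1s: ALLOW
  req#3 t=2s: ALLOW
  req#4 t=2s: ALLOW
  req#5 t=3s: DENY
  req#6 t=4s: DENY
  req#7 t=5s: DENY
  req#8 t=5s: DENY
  req#9 t=6s: DENY
  req#10 t=7s: DENY
  req#11 t=8s: DENY
  req#12 t=8s: DENY
  req#13 t=9s: ALLOW
  req#14 t=10s: ALLOW
  req#15 t=11s: ALLOW
  req#16 t=11s: ALLOW
  req#17 t=12s: DENY
  req#18 t=13s: DENY

Answer: AAAADDDDDDDDAAAADD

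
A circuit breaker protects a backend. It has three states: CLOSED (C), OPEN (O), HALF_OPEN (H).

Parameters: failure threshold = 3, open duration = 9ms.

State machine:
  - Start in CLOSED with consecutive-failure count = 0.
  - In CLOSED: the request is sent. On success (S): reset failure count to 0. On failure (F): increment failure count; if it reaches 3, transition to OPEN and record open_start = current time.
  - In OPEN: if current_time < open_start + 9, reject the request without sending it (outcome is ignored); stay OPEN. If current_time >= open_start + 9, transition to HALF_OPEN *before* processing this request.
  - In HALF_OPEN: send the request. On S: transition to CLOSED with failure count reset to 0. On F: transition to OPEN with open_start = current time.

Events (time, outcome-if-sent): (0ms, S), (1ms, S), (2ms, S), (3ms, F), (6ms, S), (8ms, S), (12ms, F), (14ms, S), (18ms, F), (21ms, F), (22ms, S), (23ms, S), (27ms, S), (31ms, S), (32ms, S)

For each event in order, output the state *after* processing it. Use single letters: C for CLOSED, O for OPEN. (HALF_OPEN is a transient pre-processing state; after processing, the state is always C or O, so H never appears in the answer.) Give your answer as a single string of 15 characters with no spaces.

Answer: CCCCCCCCCCCCCCC

Derivation:
State after each event:
  event#1 t=0ms outcome=S: state=CLOSED
  event#2 t=1ms outcome=S: state=CLOSED
  event#3 t=2ms outcome=S: state=CLOSED
  event#4 t=3ms outcome=F: state=CLOSED
  event#5 t=6ms outcome=S: state=CLOSED
  event#6 t=8ms outcome=S: state=CLOSED
  event#7 t=12ms outcome=F: state=CLOSED
  event#8 t=14ms outcome=S: state=CLOSED
  event#9 t=18ms outcome=F: state=CLOSED
  event#10 t=21ms outcome=F: state=CLOSED
  event#11 t=22ms outcome=S: state=CLOSED
  event#12 t=23ms outcome=S: state=CLOSED
  event#13 t=27ms outcome=S: state=CLOSED
  event#14 t=31ms outcome=S: state=CLOSED
  event#15 t=32ms outcome=S: state=CLOSED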